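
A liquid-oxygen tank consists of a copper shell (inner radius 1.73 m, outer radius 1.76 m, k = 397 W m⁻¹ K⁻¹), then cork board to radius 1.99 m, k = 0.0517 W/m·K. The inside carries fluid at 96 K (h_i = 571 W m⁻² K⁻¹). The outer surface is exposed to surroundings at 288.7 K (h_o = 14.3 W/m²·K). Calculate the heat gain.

Series thermal resistances, inner to outer:
  R_conv,in = 1/(4πr²h) = 1/(4π·1.73²·571) = 4.657×10^-5 K/W
  R_copper = (1/1.73 − 1/1.76)/(4πk) = 0.009853/(4π·397) = 1.975×10^-6 K/W
  R_cork board = (1/1.76 − 1/1.99)/(4πk) = 0.06567/(4π·0.0517) = 0.1011 K/W
  R_conv,out = 1/(4πr²h) = 1/(4π·1.99²·14.3) = 0.001405 K/W
ΣR = 4.657×10^-5 + 1.975×10^-6 + 0.1011 + 0.001405 = 0.1026 K/W
Q = ΔT/ΣR = (96 K − 288.7 K)/0.1026 = -1880 W
(Negative Q ⇒ heat flows inward; heat gain = 1880 W.)

Q = 1880 W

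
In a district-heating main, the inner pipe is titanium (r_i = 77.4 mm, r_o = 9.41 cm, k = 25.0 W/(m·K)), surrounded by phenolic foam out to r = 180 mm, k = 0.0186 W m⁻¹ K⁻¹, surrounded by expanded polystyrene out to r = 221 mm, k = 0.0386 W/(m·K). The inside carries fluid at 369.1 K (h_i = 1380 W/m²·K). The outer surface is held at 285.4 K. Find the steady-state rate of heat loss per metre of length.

Q' = 13.1 W/m

Series thermal resistances, inner to outer:
  R'_conv,in = 1/(2πr h) = 1/(2π·0.0774·1380) = 0.001490 m·K/W
  R'_titanium = ln(0.0941/0.0774)/(2πk) = 0.1954/(2π·25.0) = 0.001244 m·K/W
  R'_phenolic foam = ln(0.180/0.0941)/(2πk) = 0.6486/(2π·0.0186) = 5.550 m·K/W
  R'_expanded polystyrene = ln(0.221/0.180)/(2πk) = 0.2052/(2π·0.0386) = 0.8461 m·K/W
ΣR = 0.001490 + 0.001244 + 5.550 + 0.8461 = 6.399 m·K/W
Q' = ΔT/ΣR = (369.1 K − 285.4 K)/6.399 = 13.1 W/m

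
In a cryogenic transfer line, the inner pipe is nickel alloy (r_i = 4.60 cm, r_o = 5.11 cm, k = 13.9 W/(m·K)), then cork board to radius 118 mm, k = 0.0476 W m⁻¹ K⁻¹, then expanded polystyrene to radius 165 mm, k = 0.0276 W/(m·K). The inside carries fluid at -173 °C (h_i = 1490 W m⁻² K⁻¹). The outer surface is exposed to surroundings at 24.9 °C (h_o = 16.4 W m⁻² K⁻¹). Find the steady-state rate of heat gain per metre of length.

Q' = 41.3 W/m

Resistance network (inner→outer):
  R'_conv,in = 1/(2πr h) = 1/(2π·0.0460·1490) = 0.002322 m·K/W
  R'_nickel alloy = ln(0.0511/0.0460)/(2πk) = 0.1051/(2π·13.9) = 0.001204 m·K/W
  R'_cork board = ln(0.118/0.0511)/(2πk) = 0.8369/(2π·0.0476) = 2.798 m·K/W
  R'_expanded polystyrene = ln(0.165/0.118)/(2πk) = 0.3353/(2π·0.0276) = 1.933 m·K/W
  R'_conv,out = 1/(2πr h) = 1/(2π·0.165·16.4) = 0.05882 m·K/W
ΣR = 0.002322 + 0.001204 + 2.798 + 1.933 + 0.05882 = 4.793 m·K/W
Q' = ΔT/ΣR = (-173 °C − 24.9 °C)/4.793 = -41.3 W/m
(Negative Q' ⇒ heat flows inward; heat gain = 41.3 W/m.)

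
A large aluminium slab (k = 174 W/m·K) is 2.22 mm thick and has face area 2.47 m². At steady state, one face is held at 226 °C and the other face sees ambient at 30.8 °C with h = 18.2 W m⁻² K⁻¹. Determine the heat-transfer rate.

Q = 8770 W

Series thermal resistances, inner to outer:
  R_aluminium = L/(kA) = 0.00222/(174·2.47) = 5.165×10^-6 K/W
  R_conv,out = 1/(hA) = 1/(18.2·2.47) = 0.02224 K/W
ΣR = 5.165×10^-6 + 0.02224 = 0.02225 K/W
Q = ΔT/ΣR = (226 °C − 30.8 °C)/0.02225 = 8770 W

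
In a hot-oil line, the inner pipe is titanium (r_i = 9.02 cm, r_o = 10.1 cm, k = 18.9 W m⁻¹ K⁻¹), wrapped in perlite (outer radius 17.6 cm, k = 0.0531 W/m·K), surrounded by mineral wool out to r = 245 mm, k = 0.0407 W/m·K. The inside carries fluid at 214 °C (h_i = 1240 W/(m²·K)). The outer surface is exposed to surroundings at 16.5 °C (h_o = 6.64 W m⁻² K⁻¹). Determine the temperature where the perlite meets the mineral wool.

T = 106 °C

Treat each layer as a resistance in series:
  R'_conv,in = 1/(2πr h) = 1/(2π·0.0902·1240) = 0.001423 m·K/W
  R'_titanium = ln(0.101/0.0902)/(2πk) = 0.1131/(2π·18.9) = 9.523×10^-4 m·K/W
  R'_perlite = ln(0.176/0.101)/(2πk) = 0.5554/(2π·0.0531) = 1.665 m·K/W
  R'_mineral wool = ln(0.245/0.176)/(2πk) = 0.3308/(2π·0.0407) = 1.293 m·K/W
  R'_conv,out = 1/(2πr h) = 1/(2π·0.245·6.64) = 0.09783 m·K/W
ΣR = 0.001423 + 9.523×10^-4 + 1.665 + 1.293 + 0.09783 = 3.058 m·K/W
Q' = ΔT/ΣR = (214 °C − 16.5 °C)/3.058 = 64.58 W/m
From the inner boundary to the perlite/mineral wool interface, ΣR_partial = 1.667 m·K/W.
T_interface = T_in − Q'·ΣR_partial = 214 °C − (64.58)(1.667) = 106 °C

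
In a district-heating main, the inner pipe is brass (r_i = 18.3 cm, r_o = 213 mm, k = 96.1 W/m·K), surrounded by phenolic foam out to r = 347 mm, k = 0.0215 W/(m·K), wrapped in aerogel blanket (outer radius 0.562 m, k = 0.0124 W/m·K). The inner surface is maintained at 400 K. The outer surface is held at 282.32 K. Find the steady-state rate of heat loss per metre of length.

Q' = 12.0 W/m

Treat each layer as a resistance in series:
  R'_brass = ln(0.213/0.183)/(2πk) = 0.1518/(2π·96.1) = 2.514×10^-4 m·K/W
  R'_phenolic foam = ln(0.347/0.213)/(2πk) = 0.4880/(2π·0.0215) = 3.613 m·K/W
  R'_aerogel blanket = ln(0.562/0.347)/(2πk) = 0.4822/(2π·0.0124) = 6.189 m·K/W
ΣR = 2.514×10^-4 + 3.613 + 6.189 = 9.802 m·K/W
Q' = ΔT/ΣR = (400 K − 282.32 K)/9.802 = 12.0 W/m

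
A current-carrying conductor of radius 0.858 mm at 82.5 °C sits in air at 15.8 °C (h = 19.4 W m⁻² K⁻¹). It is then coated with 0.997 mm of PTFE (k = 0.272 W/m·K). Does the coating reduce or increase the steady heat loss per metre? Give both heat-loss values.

Critical radius for a cylinder: r_cr = k/h = 0.0140 m = 1.40 cm.
Outer radius after coating: r₂ = 8.58×10^-4 + 9.97×10^-4 = 0.001855 m.
Since r₁ < r_cr and r₂ ≤ r_cr, the coating moves toward the maximum at r_cr — heat loss rises.
Bare: R = 1/(2πr₁h) = 9.562 m·K/W; Q = 66.7/9.562 = 6.98 W/m.
Coated: R = R_cond + R_conv = 4.874 m·K/W; Q = 66.7/4.874 = 13.7 W/m.

increases: 6.98 → 13.7 W/m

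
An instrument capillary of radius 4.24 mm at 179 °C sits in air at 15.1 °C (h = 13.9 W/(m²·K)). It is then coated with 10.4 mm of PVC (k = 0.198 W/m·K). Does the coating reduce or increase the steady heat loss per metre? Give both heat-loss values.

increases: 60.7 → 92.2 W/m

Critical radius for a cylinder: r_cr = k/h = 0.0142 m = 1.42 cm.
Outer radius after coating: r₂ = 0.00424 + 0.0104 = 0.01464 m.
r₁ < r_cr < r₂: heat loss rises to a maximum at r_cr then falls. Whether the coating helps depends on whether Q(r₂) has dropped back below Q(r₁).
Bare: R = 1/(2πr₁h) = 2.700 m·K/W; Q = 163.9/2.700 = 60.7 W/m.
Coated: R = R_cond + R_conv = 1.778 m·K/W; Q = 163.9/1.778 = 92.2 W/m.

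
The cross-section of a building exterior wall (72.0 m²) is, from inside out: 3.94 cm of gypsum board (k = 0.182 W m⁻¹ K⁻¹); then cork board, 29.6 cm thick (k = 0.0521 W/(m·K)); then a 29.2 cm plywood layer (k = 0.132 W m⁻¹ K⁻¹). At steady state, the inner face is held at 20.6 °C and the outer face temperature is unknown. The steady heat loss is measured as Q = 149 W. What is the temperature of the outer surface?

Series resistances:
  R_gypsum board = L/(kA) = 0.0394/(0.182·72.0) = 0.003007 K/W
  R_cork board = L/(kA) = 0.296/(0.0521·72.0) = 0.07891 K/W
  R_plywood = L/(kA) = 0.292/(0.132·72.0) = 0.03072 K/W
ΣR = 0.1126 K/W
ΔT = Q·ΣR = 149 × 0.1126 = 16.78 K
Heat flows outward, so T_out = T_in − ΔT = 20.6 − 16.78 = 3.82 °C

T_out = 3.82 °C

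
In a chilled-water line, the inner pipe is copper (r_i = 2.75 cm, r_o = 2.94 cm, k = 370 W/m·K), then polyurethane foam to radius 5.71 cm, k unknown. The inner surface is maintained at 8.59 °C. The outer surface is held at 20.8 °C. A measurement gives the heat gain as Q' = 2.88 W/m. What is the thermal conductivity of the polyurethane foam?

ΣR = ΔT/Q' = |8.59 − 20.8|/2.88 = 4.240 m·K/W
Known resistances:
  R'_copper = ln(0.0294/0.0275)/(2πk) = 0.06681/(2π·370) = 2.874×10^-5 m·K/W
R_polyurethane foam = ΣR − ΣR_known = 4.240 − 2.874×10^-5 = 4.240 m·K/W
ln(r₂/r₁)/(2πk) = 4.240 ⇒ k = 0.6638/(2π·4.240) = 0.0249 W/m·K

k = 0.0249 W/m·K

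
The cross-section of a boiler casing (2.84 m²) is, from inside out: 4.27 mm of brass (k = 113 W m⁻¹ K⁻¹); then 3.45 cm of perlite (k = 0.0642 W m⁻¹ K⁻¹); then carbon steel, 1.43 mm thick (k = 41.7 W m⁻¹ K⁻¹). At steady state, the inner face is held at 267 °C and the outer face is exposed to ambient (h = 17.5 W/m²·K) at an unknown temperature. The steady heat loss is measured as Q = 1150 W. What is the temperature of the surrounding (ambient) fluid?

Sum the resistances:
  R_brass = L/(kA) = 0.00427/(113·2.84) = 1.331×10^-5 K/W
  R_perlite = L/(kA) = 0.0345/(0.0642·2.84) = 0.1892 K/W
  R_carbon steel = L/(kA) = 0.00143/(41.7·2.84) = 1.207×10^-5 K/W
  R_conv,out = 1/(hA) = 1/(17.5·2.84) = 0.02012 K/W
ΣR = 0.2094 K/W
ΔT = Q·ΣR = 1150 × 0.2094 = 240.8 K
Heat flows outward, so T_out = T_in − ΔT = 267 − 240.8 = 26.2 °C

T_out = 26.2 °C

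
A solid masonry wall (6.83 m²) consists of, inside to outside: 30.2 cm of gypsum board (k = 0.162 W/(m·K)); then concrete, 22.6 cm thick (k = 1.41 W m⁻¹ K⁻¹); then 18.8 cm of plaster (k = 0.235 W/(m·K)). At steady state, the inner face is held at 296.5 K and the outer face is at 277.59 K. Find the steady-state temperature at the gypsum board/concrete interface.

Treat each layer as a resistance in series:
  R_gypsum board = L/(kA) = 0.302/(0.162·6.83) = 0.2729 K/W
  R_concrete = L/(kA) = 0.226/(1.41·6.83) = 0.02347 K/W
  R_plaster = L/(kA) = 0.188/(0.235·6.83) = 0.1171 K/W
ΣR = 0.2729 + 0.02347 + 0.1171 = 0.4135 K/W
Q = ΔT/ΣR = (296.5 K − 277.59 K)/0.4135 = 45.73 W
From the inner boundary to the gypsum board/concrete interface, ΣR_partial = 0.2729 K/W.
T_interface = T_in − Q·ΣR_partial = 296.5 K − (45.73)(0.2729) = 284.0 K

T = 284.0 K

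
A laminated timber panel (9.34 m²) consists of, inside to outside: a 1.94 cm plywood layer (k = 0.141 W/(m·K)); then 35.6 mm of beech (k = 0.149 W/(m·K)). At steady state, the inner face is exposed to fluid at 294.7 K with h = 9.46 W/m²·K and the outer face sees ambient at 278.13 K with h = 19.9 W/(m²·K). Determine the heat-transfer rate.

Resistance network (inner→outer):
  R_conv,in = 1/(hA) = 1/(9.46·9.34) = 0.01132 K/W
  R_plywood = L/(kA) = 0.0194/(0.141·9.34) = 0.01473 K/W
  R_beech = L/(kA) = 0.0356/(0.149·9.34) = 0.02558 K/W
  R_conv,out = 1/(hA) = 1/(19.9·9.34) = 0.005380 K/W
ΣR = 0.01132 + 0.01473 + 0.02558 + 0.005380 = 0.05701 K/W
Q = ΔT/ΣR = (294.7 K − 278.13 K)/0.05701 = 291 W

Q = 291 W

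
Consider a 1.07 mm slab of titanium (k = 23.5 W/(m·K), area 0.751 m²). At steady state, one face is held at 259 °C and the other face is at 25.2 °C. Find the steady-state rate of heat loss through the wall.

Q = kA·ΔT/L = 23.5 × 0.751 × |259 °C − 25.2 °C| / 0.00107 = 3.86×10^6 W

Q = 3860 kW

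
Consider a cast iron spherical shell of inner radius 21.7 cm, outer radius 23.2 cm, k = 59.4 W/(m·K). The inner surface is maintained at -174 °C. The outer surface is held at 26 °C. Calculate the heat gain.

Q = 4πk·ΔT/(1/r₁ − 1/r₂) = 4π × 59.4 × 200 / (1/0.217 − 1/0.232) = 5.01×10^5 W

Q = 501 kW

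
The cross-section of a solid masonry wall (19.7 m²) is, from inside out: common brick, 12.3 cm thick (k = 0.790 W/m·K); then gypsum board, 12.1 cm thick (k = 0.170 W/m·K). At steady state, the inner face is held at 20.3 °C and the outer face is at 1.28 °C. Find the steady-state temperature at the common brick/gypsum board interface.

Treat each layer as a resistance in series:
  R_common brick = L/(kA) = 0.123/(0.790·19.7) = 0.007903 K/W
  R_gypsum board = L/(kA) = 0.121/(0.170·19.7) = 0.03613 K/W
ΣR = 0.007903 + 0.03613 = 0.04403 K/W
Q = ΔT/ΣR = (20.3 °C − 1.28 °C)/0.04403 = 432.0 W
From the inner boundary to the common brick/gypsum board interface, ΣR_partial = 0.007903 K/W.
T_interface = T_in − Q·ΣR_partial = 20.3 °C − (432.0)(0.007903) = 16.9 °C

T = 16.9 °C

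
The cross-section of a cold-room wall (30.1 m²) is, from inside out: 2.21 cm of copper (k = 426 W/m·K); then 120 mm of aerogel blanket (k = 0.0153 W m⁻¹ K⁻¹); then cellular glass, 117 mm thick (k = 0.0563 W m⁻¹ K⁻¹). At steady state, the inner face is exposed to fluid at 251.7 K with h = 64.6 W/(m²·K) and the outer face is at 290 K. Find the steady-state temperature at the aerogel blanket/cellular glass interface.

T = 281.99 K

Series thermal resistances, inner to outer:
  R_conv,in = 1/(hA) = 1/(64.6·30.1) = 5.143×10^-4 K/W
  R_copper = L/(kA) = 0.0221/(426·30.1) = 1.724×10^-6 K/W
  R_aerogel blanket = L/(kA) = 0.120/(0.0153·30.1) = 0.2606 K/W
  R_cellular glass = L/(kA) = 0.117/(0.0563·30.1) = 0.06904 K/W
ΣR = 5.143×10^-4 + 1.724×10^-6 + 0.2606 + 0.06904 = 0.3302 K/W
Q = ΔT/ΣR = (251.7 K − 290 K)/0.3302 = -116.0 W
From the inner boundary to the aerogel blanket/cellular glass interface, ΣR_partial = 0.2611 K/W.
T_interface = T_in − Q·ΣR_partial = 251.7 K − (-116.0)(0.2611) = 281.99 K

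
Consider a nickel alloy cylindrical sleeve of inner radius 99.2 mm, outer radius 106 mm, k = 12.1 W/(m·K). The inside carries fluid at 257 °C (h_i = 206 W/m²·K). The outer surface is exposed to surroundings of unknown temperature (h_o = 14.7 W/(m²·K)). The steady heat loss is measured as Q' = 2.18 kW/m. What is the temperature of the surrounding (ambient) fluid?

T_out = 15.5 °C

Sum the resistances:
  R'_conv,in = 1/(2πr h) = 1/(2π·0.0992·206) = 0.007788 m·K/W
  R'_nickel alloy = ln(0.106/0.0992)/(2πk) = 0.06630/(2π·12.1) = 8.721×10^-4 m·K/W
  R'_conv,out = 1/(2πr h) = 1/(2π·0.106·14.7) = 0.1021 m·K/W
ΣR = 0.1108 m·K/W
ΔT = Q'·ΣR = 2180 × 0.1108 = 241.5 K
Heat flows outward, so T_out = T_in − ΔT = 257 − 241.5 = 15.5 °C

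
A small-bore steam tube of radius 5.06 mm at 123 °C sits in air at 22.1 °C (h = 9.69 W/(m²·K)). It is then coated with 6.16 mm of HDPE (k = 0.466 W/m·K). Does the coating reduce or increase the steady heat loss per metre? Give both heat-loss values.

Critical radius for a cylinder: r_cr = k/h = 0.0481 m = 4.81 cm.
Outer radius after coating: r₂ = 0.00506 + 0.00616 = 0.01122 m.
Since r₁ < r_cr and r₂ ≤ r_cr, the coating moves toward the maximum at r_cr — heat loss rises.
Bare: R = 1/(2πr₁h) = 3.246 m·K/W; Q = 100.9/3.246 = 31.1 W/m.
Coated: R = R_cond + R_conv = 1.736 m·K/W; Q = 100.9/1.736 = 58.1 W/m.

increases: 31.1 → 58.1 W/m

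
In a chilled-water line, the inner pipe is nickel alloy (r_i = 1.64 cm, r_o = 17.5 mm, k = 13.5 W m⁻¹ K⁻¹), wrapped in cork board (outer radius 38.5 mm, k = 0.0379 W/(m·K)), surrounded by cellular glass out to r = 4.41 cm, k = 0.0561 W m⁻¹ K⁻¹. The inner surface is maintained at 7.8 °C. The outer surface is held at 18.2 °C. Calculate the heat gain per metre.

Series thermal resistances, inner to outer:
  R'_nickel alloy = ln(0.0175/0.0164)/(2πk) = 0.06492/(2π·13.5) = 7.654×10^-4 m·K/W
  R'_cork board = ln(0.0385/0.0175)/(2πk) = 0.7885/(2π·0.0379) = 3.311 m·K/W
  R'_cellular glass = ln(0.0441/0.0385)/(2πk) = 0.1358/(2π·0.0561) = 0.3853 m·K/W
ΣR = 7.654×10^-4 + 3.311 + 0.3853 = 3.697 m·K/W
Q' = ΔT/ΣR = (7.8 °C − 18.2 °C)/3.697 = -2.81 W/m
(Negative Q' ⇒ heat flows inward; heat gain = 2.81 W/m.)

Q' = 2.81 W/m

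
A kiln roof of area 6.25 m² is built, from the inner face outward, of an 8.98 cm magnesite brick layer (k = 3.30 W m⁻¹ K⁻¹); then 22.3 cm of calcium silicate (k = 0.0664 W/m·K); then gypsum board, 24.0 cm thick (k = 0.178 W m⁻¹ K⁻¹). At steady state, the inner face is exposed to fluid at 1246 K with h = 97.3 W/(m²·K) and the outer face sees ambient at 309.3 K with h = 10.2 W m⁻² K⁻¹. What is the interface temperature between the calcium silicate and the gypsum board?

T = 589 K

Resistance network (inner→outer):
  R_conv,in = 1/(hA) = 1/(97.3·6.25) = 0.001644 K/W
  R_magnesite brick = L/(kA) = 0.0898/(3.30·6.25) = 0.004354 K/W
  R_calcium silicate = L/(kA) = 0.223/(0.0664·6.25) = 0.5373 K/W
  R_gypsum board = L/(kA) = 0.240/(0.178·6.25) = 0.2157 K/W
  R_conv,out = 1/(hA) = 1/(10.2·6.25) = 0.01569 K/W
ΣR = 0.001644 + 0.004354 + 0.5373 + 0.2157 + 0.01569 = 0.7747 K/W
Q = ΔT/ΣR = (1246 K − 309.3 K)/0.7747 = 1209 W
From the inner boundary to the calcium silicate/gypsum board interface, ΣR_partial = 0.5433 K/W.
T_interface = T_in − Q·ΣR_partial = 1246 K − (1209)(0.5433) = 589 K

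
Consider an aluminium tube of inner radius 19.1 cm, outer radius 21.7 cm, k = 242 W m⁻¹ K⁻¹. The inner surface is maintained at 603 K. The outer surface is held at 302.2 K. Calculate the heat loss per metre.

Q' = 2πk·ΔT/ln(r₂/r₁) = 2π × 242 × 300.8 / ln(0.217/0.191) = 3.58×10^6 W/m

Q' = 3.58×10^6 W/m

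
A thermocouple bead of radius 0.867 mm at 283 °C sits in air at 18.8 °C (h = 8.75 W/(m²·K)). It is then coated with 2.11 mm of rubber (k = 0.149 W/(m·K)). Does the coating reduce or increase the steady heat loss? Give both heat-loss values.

Critical radius for a sphere: r_cr = 2k/h = 0.0341 m = 3.41 cm.
Outer radius after coating: r₂ = 8.67×10^-4 + 0.00211 = 0.002977 m.
Since r₁ < r_cr and r₂ ≤ r_cr, the coating moves toward the maximum at r_cr — heat loss rises.
Bare: R = 1/(4πr₁²h) = 12100 K/W; Q = 264.2/12100 = 0.0218 W.
Coated: R = R_cond + R_conv = 1463 K/W; Q = 264.2/1463 = 0.181 W.

increases: 0.0218 → 0.181 W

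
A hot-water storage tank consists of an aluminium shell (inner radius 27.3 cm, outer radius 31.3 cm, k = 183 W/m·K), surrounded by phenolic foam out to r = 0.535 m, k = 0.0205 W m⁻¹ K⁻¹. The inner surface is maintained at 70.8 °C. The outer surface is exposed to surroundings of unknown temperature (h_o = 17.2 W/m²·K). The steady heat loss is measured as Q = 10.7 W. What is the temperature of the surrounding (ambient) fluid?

Series resistances:
  R_aluminium = (1/0.273 − 1/0.313)/(4πk) = 0.4681/(4π·183) = 2.036×10^-4 K/W
  R_phenolic foam = (1/0.313 − 1/0.535)/(4πk) = 1.326/(4π·0.0205) = 5.146 K/W
  R_conv,out = 1/(4πr²h) = 1/(4π·0.535²·17.2) = 0.01616 K/W
ΣR = 5.163 K/W
ΔT = Q·ΣR = 10.7 × 5.163 = 55.24 K
Heat flows outward, so T_out = T_in − ΔT = 70.8 − 55.24 = 15.6 °C

T_out = 15.6 °C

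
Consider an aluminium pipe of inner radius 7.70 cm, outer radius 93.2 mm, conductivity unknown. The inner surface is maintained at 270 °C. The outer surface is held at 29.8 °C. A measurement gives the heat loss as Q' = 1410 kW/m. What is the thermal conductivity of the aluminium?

ΣR = ΔT/Q' = |270 − 29.8|/1.41×10^6 = 1.704×10^-4 m·K/W
ln(r₂/r₁)/(2πk) = 1.704×10^-4 ⇒ k = 0.1909/(2π·1.704×10^-4) = 178 W/m·K

k = 178 W/m·K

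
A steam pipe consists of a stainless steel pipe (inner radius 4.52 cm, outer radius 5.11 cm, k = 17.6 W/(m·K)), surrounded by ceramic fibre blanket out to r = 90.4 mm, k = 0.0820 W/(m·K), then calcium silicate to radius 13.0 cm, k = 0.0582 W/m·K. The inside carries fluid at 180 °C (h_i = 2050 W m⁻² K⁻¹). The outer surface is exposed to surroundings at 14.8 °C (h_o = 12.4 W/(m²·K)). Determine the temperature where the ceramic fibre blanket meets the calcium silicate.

Resistance network (inner→outer):
  R'_conv,in = 1/(2πr h) = 1/(2π·0.0452·2050) = 0.001718 m·K/W
  R'_stainless steel = ln(0.0511/0.0452)/(2πk) = 0.1227/(2π·17.6) = 0.001109 m·K/W
  R'_ceramic fibre blanket = ln(0.0904/0.0511)/(2πk) = 0.5705/(2π·0.0820) = 1.107 m·K/W
  R'_calcium silicate = ln(0.130/0.0904)/(2πk) = 0.3633/(2π·0.0582) = 0.9935 m·K/W
  R'_conv,out = 1/(2πr h) = 1/(2π·0.130·12.4) = 0.09873 m·K/W
ΣR = 0.001718 + 0.001109 + 1.107 + 0.9935 + 0.09873 = 2.202 m·K/W
Q' = ΔT/ΣR = (180 °C − 14.8 °C)/2.202 = 75.02 W/m
From the inner boundary to the ceramic fibre blanket/calcium silicate interface, ΣR_partial = 1.110 m·K/W.
T_interface = T_in − Q'·ΣR_partial = 180 °C − (75.02)(1.110) = 96.7 °C

T = 96.7 °C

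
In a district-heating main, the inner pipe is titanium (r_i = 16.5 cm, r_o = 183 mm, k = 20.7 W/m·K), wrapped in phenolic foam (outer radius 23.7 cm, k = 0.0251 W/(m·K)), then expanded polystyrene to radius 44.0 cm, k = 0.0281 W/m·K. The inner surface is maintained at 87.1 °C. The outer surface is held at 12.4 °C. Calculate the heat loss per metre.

Q' = 14.5 W/m

Treat each layer as a resistance in series:
  R'_titanium = ln(0.183/0.165)/(2πk) = 0.1035/(2π·20.7) = 7.961×10^-4 m·K/W
  R'_phenolic foam = ln(0.237/0.183)/(2πk) = 0.2586/(2π·0.0251) = 1.640 m·K/W
  R'_expanded polystyrene = ln(0.440/0.237)/(2πk) = 0.6187/(2π·0.0281) = 3.504 m·K/W
ΣR = 7.961×10^-4 + 1.640 + 3.504 = 5.145 m·K/W
Q' = ΔT/ΣR = (87.1 °C − 12.4 °C)/5.145 = 14.5 W/m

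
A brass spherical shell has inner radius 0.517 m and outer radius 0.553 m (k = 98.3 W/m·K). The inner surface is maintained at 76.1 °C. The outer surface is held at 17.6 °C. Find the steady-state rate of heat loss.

Q = 4πk·ΔT/(1/r₁ − 1/r₂) = 4π × 98.3 × 58.5 / (1/0.517 − 1/0.553) = 5.74×10^5 W

Q = 5.74×10^5 W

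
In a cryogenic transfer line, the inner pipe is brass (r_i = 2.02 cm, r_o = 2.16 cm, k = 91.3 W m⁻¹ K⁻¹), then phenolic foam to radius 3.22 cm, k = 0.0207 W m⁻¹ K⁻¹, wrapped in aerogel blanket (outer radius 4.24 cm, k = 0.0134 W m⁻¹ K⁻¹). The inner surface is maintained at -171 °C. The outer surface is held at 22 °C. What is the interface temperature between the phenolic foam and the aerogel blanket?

Resistance network (inner→outer):
  R'_brass = ln(0.0216/0.0202)/(2πk) = 0.06701/(2π·91.3) = 1.168×10^-4 m·K/W
  R'_phenolic foam = ln(0.0322/0.0216)/(2πk) = 0.3993/(2π·0.0207) = 3.070 m·K/W
  R'_aerogel blanket = ln(0.0424/0.0322)/(2πk) = 0.2752/(2π·0.0134) = 3.268 m·K/W
ΣR = 1.168×10^-4 + 3.070 + 3.268 = 6.338 m·K/W
Q' = ΔT/ΣR = (-171 °C − 22 °C)/6.338 = -30.45 W/m
From the inner boundary to the phenolic foam/aerogel blanket interface, ΣR_partial = 3.070 m·K/W.
T_interface = T_in − Q'·ΣR_partial = -171 °C − (-30.45)(3.070) = -77.5 °C

T = -77.5 °C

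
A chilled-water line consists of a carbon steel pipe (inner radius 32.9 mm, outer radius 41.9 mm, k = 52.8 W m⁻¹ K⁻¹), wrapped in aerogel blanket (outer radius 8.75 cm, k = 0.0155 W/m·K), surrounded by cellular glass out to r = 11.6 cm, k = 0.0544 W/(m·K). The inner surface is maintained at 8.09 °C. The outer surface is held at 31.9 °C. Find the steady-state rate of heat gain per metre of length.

Q' = 2.84 W/m

Resistance network (inner→outer):
  R'_carbon steel = ln(0.0419/0.0329)/(2πk) = 0.2418/(2π·52.8) = 7.289×10^-4 m·K/W
  R'_aerogel blanket = ln(0.0875/0.0419)/(2πk) = 0.7364/(2π·0.0155) = 7.561 m·K/W
  R'_cellular glass = ln(0.116/0.0875)/(2πk) = 0.2820/(2π·0.0544) = 0.8249 m·K/W
ΣR = 7.289×10^-4 + 7.561 + 0.8249 = 8.387 m·K/W
Q' = ΔT/ΣR = (8.09 °C − 31.9 °C)/8.387 = -2.84 W/m
(Negative Q' ⇒ heat flows inward; heat gain = 2.84 W/m.)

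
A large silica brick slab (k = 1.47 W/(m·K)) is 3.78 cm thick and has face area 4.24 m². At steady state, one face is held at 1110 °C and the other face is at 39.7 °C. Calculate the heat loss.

Q = kA·ΔT/L = 1.47 × 4.24 × |1110 °C − 39.7 °C| / 0.0378 = 1.76×10^5 W

Q = 176 kW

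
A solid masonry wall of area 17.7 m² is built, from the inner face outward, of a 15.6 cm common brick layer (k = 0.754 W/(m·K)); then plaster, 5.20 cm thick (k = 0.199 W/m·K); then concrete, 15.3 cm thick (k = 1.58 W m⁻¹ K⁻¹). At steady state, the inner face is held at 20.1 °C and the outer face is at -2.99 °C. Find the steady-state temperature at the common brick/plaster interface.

Resistance network (inner→outer):
  R_common brick = L/(kA) = 0.156/(0.754·17.7) = 0.01169 K/W
  R_plaster = L/(kA) = 0.0520/(0.199·17.7) = 0.01476 K/W
  R_concrete = L/(kA) = 0.153/(1.58·17.7) = 0.005471 K/W
ΣR = 0.01169 + 0.01476 + 0.005471 = 0.03192 K/W
Q = ΔT/ΣR = (20.1 °C − -2.99 °C)/0.03192 = 723.4 W
From the inner boundary to the common brick/plaster interface, ΣR_partial = 0.01169 K/W.
T_interface = T_in − Q·ΣR_partial = 20.1 °C − (723.4)(0.01169) = 11.6 °C

T = 11.6 °C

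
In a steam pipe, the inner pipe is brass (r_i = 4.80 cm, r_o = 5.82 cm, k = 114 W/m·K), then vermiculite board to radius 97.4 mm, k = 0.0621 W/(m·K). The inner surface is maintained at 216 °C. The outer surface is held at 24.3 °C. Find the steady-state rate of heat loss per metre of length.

Q' = 145 W/m

Treat each layer as a resistance in series:
  R'_brass = ln(0.0582/0.0480)/(2πk) = 0.1927/(2π·114) = 2.690×10^-4 m·K/W
  R'_vermiculite board = ln(0.0974/0.0582)/(2πk) = 0.5149/(2π·0.0621) = 1.320 m·K/W
ΣR = 2.690×10^-4 + 1.320 = 1.320 m·K/W
Q' = ΔT/ΣR = (216 °C − 24.3 °C)/1.320 = 145 W/m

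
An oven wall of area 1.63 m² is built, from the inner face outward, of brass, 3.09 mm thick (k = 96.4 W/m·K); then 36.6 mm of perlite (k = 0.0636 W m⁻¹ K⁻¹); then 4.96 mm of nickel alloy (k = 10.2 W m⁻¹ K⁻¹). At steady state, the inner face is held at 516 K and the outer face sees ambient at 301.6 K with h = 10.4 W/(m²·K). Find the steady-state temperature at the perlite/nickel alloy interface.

Treat each layer as a resistance in series:
  R_brass = L/(kA) = 0.00309/(96.4·1.63) = 1.966×10^-5 K/W
  R_perlite = L/(kA) = 0.0366/(0.0636·1.63) = 0.3531 K/W
  R_nickel alloy = L/(kA) = 0.00496/(10.2·1.63) = 2.983×10^-4 K/W
  R_conv,out = 1/(hA) = 1/(10.4·1.63) = 0.05899 K/W
ΣR = 1.966×10^-5 + 0.3531 + 2.983×10^-4 + 0.05899 = 0.4124 K/W
Q = ΔT/ΣR = (516 K − 301.6 K)/0.4124 = 519.9 W
From the inner boundary to the perlite/nickel alloy interface, ΣR_partial = 0.3531 K/W.
T_interface = T_in − Q·ΣR_partial = 516 K − (519.9)(0.3531) = 332.4 K

T = 332.4 K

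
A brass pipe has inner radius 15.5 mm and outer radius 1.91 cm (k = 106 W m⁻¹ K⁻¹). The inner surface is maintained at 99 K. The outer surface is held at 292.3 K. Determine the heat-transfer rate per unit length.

Q' = 2πk·ΔT/ln(r₂/r₁) = 2π × 106 × 193.3 / ln(0.0191/0.0155) = 6.16×10^5 W/m

Q' = 616 kW/m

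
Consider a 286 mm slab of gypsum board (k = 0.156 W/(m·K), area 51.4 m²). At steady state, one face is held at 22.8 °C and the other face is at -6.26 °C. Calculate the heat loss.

Q = kA·ΔT/L = 0.156 × 51.4 × |22.8 °C − -6.26 °C| / 0.286 = 815 W

Q = 815 W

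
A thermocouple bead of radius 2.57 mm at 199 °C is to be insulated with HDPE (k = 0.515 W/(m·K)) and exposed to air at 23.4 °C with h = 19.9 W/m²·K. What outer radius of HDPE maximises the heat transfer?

r_cr = 5.18 cm

For a sphere, r_cr = 2k_ins/h = 2·0.515/19.9 = 0.0518 m = 5.18 cm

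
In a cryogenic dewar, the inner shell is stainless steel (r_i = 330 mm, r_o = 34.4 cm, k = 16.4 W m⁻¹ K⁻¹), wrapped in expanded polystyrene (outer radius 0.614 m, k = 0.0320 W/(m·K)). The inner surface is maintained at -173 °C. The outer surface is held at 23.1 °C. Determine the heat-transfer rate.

Q = 61.7 W

Series thermal resistances, inner to outer:
  R_stainless steel = (1/0.330 − 1/0.344)/(4πk) = 0.1233/(4π·16.4) = 5.984×10^-4 K/W
  R_expanded polystyrene = (1/0.344 − 1/0.614)/(4πk) = 1.278/(4π·0.0320) = 3.179 K/W
ΣR = 5.984×10^-4 + 3.179 = 3.180 K/W
Q = ΔT/ΣR = (-173 °C − 23.1 °C)/3.180 = -61.7 W
(Negative Q ⇒ heat flows inward; heat gain = 61.7 W.)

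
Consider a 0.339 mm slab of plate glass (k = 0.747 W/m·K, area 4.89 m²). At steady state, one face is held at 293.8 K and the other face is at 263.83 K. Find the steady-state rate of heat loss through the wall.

Q = 323 kW

Q = kA·ΔT/L = 0.747 × 4.89 × |293.8 K − 263.83 K| / 3.39×10^-4 = 3.23×10^5 W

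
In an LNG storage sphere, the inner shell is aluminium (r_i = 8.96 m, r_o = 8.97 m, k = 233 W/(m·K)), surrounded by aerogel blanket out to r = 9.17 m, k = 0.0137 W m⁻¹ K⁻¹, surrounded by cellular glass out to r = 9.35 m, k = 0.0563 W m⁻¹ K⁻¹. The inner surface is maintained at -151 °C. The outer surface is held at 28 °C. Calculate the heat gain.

Q = 10500 W

Series thermal resistances, inner to outer:
  R_aluminium = (1/8.96 − 1/8.97)/(4πk) = 1.244×10^-4/(4π·233) = 4.249×10^-8 K/W
  R_aerogel blanket = (1/8.97 − 1/9.17)/(4πk) = 0.002431/(4π·0.0137) = 0.01412 K/W
  R_cellular glass = (1/9.17 − 1/9.35)/(4πk) = 0.002099/(4π·0.0563) = 0.002967 K/W
ΣR = 4.249×10^-8 + 0.01412 + 0.002967 = 0.01709 K/W
Q = ΔT/ΣR = (-151 °C − 28 °C)/0.01709 = -10500 W
(Negative Q ⇒ heat flows inward; heat gain = 10500 W.)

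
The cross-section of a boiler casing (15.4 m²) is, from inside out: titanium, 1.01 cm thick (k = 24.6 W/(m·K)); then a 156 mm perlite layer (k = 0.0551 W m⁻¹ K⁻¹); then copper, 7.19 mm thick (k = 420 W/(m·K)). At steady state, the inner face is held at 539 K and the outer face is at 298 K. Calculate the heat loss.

Q = 1310 W

Treat each layer as a resistance in series:
  R_titanium = L/(kA) = 0.0101/(24.6·15.4) = 2.666×10^-5 K/W
  R_perlite = L/(kA) = 0.156/(0.0551·15.4) = 0.1838 K/W
  R_copper = L/(kA) = 0.00719/(420·15.4) = 1.112×10^-6 K/W
ΣR = 2.666×10^-5 + 0.1838 + 1.112×10^-6 = 0.1838 K/W
Q = ΔT/ΣR = (539 K − 298 K)/0.1838 = 1310 W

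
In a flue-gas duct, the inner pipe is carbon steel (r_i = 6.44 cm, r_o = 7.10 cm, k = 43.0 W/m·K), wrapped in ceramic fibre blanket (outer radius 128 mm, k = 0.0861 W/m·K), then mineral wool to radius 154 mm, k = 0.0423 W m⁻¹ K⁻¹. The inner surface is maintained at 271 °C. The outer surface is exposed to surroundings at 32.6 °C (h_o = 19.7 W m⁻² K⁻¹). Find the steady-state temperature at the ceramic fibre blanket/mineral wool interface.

Resistance network (inner→outer):
  R'_carbon steel = ln(0.0710/0.0644)/(2πk) = 0.09757/(2π·43.0) = 3.611×10^-4 m·K/W
  R'_ceramic fibre blanket = ln(0.128/0.0710)/(2πk) = 0.5894/(2π·0.0861) = 1.089 m·K/W
  R'_mineral wool = ln(0.154/0.128)/(2πk) = 0.1849/(2π·0.0423) = 0.6958 m·K/W
  R'_conv,out = 1/(2πr h) = 1/(2π·0.154·19.7) = 0.05246 m·K/W
ΣR = 3.611×10^-4 + 1.089 + 0.6958 + 0.05246 = 1.838 m·K/W
Q' = ΔT/ΣR = (271 °C − 32.6 °C)/1.838 = 129.7 W/m
From the inner boundary to the ceramic fibre blanket/mineral wool interface, ΣR_partial = 1.089 m·K/W.
T_interface = T_in − Q'·ΣR_partial = 271 °C − (129.7)(1.089) = 130 °C

T = 130 °C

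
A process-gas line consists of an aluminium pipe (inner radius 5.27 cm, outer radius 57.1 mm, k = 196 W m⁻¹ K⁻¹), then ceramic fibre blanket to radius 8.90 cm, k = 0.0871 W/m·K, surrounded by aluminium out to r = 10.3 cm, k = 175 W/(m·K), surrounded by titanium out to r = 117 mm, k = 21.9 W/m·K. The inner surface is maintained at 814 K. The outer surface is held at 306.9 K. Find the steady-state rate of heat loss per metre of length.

Series thermal resistances, inner to outer:
  R'_aluminium = ln(0.0571/0.0527)/(2πk) = 0.08019/(2π·196) = 6.511×10^-5 m·K/W
  R'_ceramic fibre blanket = ln(0.0890/0.0571)/(2πk) = 0.4438/(2π·0.0871) = 0.8110 m·K/W
  R'_aluminium = ln(0.103/0.0890)/(2πk) = 0.1461/(2π·175) = 1.329×10^-4 m·K/W
  R'_titanium = ln(0.117/0.103)/(2πk) = 0.1274/(2π·21.9) = 9.262×10^-4 m·K/W
ΣR = 6.511×10^-5 + 0.8110 + 1.329×10^-4 + 9.262×10^-4 = 0.8121 m·K/W
Q' = ΔT/ΣR = (814 K − 306.9 K)/0.8121 = 624 W/m

Q' = 624 W/m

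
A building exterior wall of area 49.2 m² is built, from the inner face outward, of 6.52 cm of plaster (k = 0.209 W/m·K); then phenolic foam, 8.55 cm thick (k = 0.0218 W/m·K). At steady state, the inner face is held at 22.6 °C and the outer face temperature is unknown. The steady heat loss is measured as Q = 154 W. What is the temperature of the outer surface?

Series resistances:
  R_plaster = L/(kA) = 0.0652/(0.209·49.2) = 0.006341 K/W
  R_phenolic foam = L/(kA) = 0.0855/(0.0218·49.2) = 0.07972 K/W
ΣR = 0.08606 K/W
ΔT = Q·ΣR = 154 × 0.08606 = 13.25 K
Heat flows outward, so T_out = T_in − ΔT = 22.6 − 13.25 = 9.35 °C

T_out = 9.35 °C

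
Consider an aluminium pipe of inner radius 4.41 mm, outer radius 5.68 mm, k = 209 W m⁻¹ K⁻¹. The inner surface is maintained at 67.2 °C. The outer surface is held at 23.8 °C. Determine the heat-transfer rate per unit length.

Q' = 2πk·ΔT/ln(r₂/r₁) = 2π × 209 × 43.4 / ln(0.00568/0.00441) = 2.25×10^5 W/m

Q' = 2.25×10^5 W/m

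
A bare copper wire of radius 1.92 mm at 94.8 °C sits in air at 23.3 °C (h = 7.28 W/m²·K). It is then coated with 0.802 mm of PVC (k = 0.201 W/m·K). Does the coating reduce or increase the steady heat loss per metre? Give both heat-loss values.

Critical radius for a cylinder: r_cr = k/h = 0.0276 m = 2.76 cm.
Outer radius after coating: r₂ = 0.00192 + 8.02×10^-4 = 0.002722 m.
Since r₁ < r_cr and r₂ ≤ r_cr, the coating moves toward the maximum at r_cr — heat loss rises.
Bare: R = 1/(2πr₁h) = 11.39 m·K/W; Q = 71.5/11.39 = 6.28 W/m.
Coated: R = R_cond + R_conv = 8.308 m·K/W; Q = 71.5/8.308 = 8.61 W/m.

increases: 6.28 → 8.61 W/m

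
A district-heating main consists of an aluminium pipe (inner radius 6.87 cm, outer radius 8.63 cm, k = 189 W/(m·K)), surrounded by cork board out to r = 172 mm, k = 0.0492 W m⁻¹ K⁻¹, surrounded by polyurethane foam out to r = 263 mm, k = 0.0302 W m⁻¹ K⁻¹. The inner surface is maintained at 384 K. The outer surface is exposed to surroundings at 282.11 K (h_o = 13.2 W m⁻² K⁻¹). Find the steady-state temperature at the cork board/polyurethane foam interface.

T = 333.6 K

Treat each layer as a resistance in series:
  R'_aluminium = ln(0.0863/0.0687)/(2πk) = 0.2281/(2π·189) = 1.921×10^-4 m·K/W
  R'_cork board = ln(0.172/0.0863)/(2πk) = 0.6897/(2π·0.0492) = 2.231 m·K/W
  R'_polyurethane foam = ln(0.263/0.172)/(2πk) = 0.4247/(2π·0.0302) = 2.238 m·K/W
  R'_conv,out = 1/(2πr h) = 1/(2π·0.263·13.2) = 0.04584 m·K/W
ΣR = 1.921×10^-4 + 2.231 + 2.238 + 0.04584 = 4.515 m·K/W
Q' = ΔT/ΣR = (384 K − 282.11 K)/4.515 = 22.57 W/m
From the inner boundary to the cork board/polyurethane foam interface, ΣR_partial = 2.231 m·K/W.
T_interface = T_in − Q'·ΣR_partial = 384 K − (22.57)(2.231) = 333.6 K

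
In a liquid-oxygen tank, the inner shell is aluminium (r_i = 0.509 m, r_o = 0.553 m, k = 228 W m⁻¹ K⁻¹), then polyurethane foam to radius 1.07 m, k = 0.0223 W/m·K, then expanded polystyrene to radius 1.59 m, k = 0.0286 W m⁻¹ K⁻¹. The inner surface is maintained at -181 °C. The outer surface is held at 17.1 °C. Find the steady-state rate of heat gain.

Q = 49.9 W

Resistance network (inner→outer):
  R_aluminium = (1/0.509 − 1/0.553)/(4πk) = 0.1563/(4π·228) = 5.456×10^-5 K/W
  R_polyurethane foam = (1/0.553 − 1/1.07)/(4πk) = 0.8737/(4π·0.0223) = 3.118 K/W
  R_expanded polystyrene = (1/1.07 − 1/1.59)/(4πk) = 0.3056/(4π·0.0286) = 0.8504 K/W
ΣR = 5.456×10^-5 + 3.118 + 0.8504 = 3.968 K/W
Q = ΔT/ΣR = (-181 °C − 17.1 °C)/3.968 = -49.9 W
(Negative Q ⇒ heat flows inward; heat gain = 49.9 W.)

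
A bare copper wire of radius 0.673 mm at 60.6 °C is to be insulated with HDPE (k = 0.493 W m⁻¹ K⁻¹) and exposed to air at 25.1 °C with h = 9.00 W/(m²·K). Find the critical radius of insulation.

r_cr = 5.48 cm

For a cylinder, r_cr = k_ins/h = 0.493/9.00 = 0.0548 m = 5.48 cm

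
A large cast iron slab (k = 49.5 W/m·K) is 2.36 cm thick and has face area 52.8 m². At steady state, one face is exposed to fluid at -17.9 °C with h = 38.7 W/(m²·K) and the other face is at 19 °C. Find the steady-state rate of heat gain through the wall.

Series thermal resistances, inner to outer:
  R_conv,in = 1/(hA) = 1/(38.7·52.8) = 4.894×10^-4 K/W
  R_cast iron = L/(kA) = 0.0236/(49.5·52.8) = 9.030×10^-6 K/W
ΣR = 4.894×10^-4 + 9.030×10^-6 = 4.984×10^-4 K/W
Q = ΔT/ΣR = (-17.9 °C − 19 °C)/4.984×10^-4 = -74000 W
(Negative Q ⇒ heat flows inward; heat gain = 74000 W.)

Q = 74.0 kW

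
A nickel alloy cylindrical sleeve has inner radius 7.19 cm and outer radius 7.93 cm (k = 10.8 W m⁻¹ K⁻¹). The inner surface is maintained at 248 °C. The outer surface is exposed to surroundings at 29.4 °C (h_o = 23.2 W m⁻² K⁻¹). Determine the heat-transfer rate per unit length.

Q' = 2.49 kW/m

Treat each layer as a resistance in series:
  R'_nickel alloy = ln(0.0793/0.0719)/(2πk) = 0.09796/(2π·10.8) = 0.001444 m·K/W
  R'_conv,out = 1/(2πr h) = 1/(2π·0.0793·23.2) = 0.08651 m·K/W
ΣR = 0.001444 + 0.08651 = 0.08795 m·K/W
Q' = ΔT/ΣR = (248 °C − 29.4 °C)/0.08795 = 2490 W/m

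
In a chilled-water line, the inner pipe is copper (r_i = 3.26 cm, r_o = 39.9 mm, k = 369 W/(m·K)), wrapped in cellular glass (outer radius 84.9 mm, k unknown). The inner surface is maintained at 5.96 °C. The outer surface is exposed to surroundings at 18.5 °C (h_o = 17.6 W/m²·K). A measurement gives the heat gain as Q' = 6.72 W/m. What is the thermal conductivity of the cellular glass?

k = 0.0683 W/m·K

ΣR = ΔT/Q' = |5.96 − 18.5|/6.72 = 1.866 m·K/W
Known resistances:
  R'_copper = ln(0.0399/0.0326)/(2πk) = 0.2021/(2π·369) = 8.715×10^-5 m·K/W
  R'_conv,out = 1/(2πr h) = 1/(2π·0.0849·17.6) = 0.1065 m·K/W
R_cellular glass = ΣR − ΣR_known = 1.866 − 0.1066 = 1.759 m·K/W
ln(r₂/r₁)/(2πk) = 1.759 ⇒ k = 0.7551/(2π·1.759) = 0.0683 W/m·K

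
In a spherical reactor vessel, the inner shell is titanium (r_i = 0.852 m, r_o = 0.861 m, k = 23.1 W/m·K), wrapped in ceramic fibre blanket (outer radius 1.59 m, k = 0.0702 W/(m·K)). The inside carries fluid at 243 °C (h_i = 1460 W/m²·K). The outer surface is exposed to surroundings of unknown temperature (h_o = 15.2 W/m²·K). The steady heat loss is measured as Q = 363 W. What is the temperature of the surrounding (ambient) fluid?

T_out = 23.1 °C

Series resistances:
  R_conv,in = 1/(4πr²h) = 1/(4π·0.852²·1460) = 7.509×10^-5 K/W
  R_titanium = (1/0.852 − 1/0.861)/(4πk) = 0.01227/(4π·23.1) = 4.226×10^-5 K/W
  R_ceramic fibre blanket = (1/0.861 − 1/1.59)/(4πk) = 0.5325/(4π·0.0702) = 0.6036 K/W
  R_conv,out = 1/(4πr²h) = 1/(4π·1.59²·15.2) = 0.002071 K/W
ΣR = 0.6058 K/W
ΔT = Q·ΣR = 363 × 0.6058 = 219.9 K
Heat flows outward, so T_out = T_in − ΔT = 243 − 219.9 = 23.1 °C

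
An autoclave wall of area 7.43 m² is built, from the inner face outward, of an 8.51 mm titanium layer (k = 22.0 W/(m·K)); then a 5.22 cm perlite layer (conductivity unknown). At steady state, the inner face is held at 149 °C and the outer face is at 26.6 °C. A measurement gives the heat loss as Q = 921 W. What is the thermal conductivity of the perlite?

ΣR = ΔT/Q = |149 − 26.6|/921 = 0.1329 K/W
Known resistances:
  R_titanium = L/(kA) = 0.00851/(22.0·7.43) = 5.206×10^-5 K/W
R_perlite = ΣR − ΣR_known = 0.1329 − 5.206×10^-5 = 0.1328 K/W
L/(kA) = 0.1328 ⇒ k = 0.0522/(0.1328·7.43) = 0.0529 W/m·K

k = 0.0529 W/m·K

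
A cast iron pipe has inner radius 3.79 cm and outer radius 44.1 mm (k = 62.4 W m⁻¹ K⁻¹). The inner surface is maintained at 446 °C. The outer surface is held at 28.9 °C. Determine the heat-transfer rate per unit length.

Q' = 1080 kW/m

Q' = 2πk·ΔT/ln(r₂/r₁) = 2π × 62.4 × 417.1 / ln(0.0441/0.0379) = 1.08×10^6 W/m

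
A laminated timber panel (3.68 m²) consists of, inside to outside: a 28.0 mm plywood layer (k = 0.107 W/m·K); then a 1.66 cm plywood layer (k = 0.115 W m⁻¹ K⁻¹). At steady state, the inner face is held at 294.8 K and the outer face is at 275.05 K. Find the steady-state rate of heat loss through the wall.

Treat each layer as a resistance in series:
  R_plywood = L/(kA) = 0.0280/(0.107·3.68) = 0.07111 K/W
  R_plywood = L/(kA) = 0.0166/(0.115·3.68) = 0.03922 K/W
ΣR = 0.07111 + 0.03922 = 0.1103 K/W
Q = ΔT/ΣR = (294.8 K − 275.05 K)/0.1103 = 179 W

Q = 179 W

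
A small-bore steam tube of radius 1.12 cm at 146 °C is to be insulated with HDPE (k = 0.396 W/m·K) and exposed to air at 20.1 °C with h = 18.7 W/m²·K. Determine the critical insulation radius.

r_cr = 2.12 cm

For a cylinder, r_cr = k_ins/h = 0.396/18.7 = 0.0212 m = 2.12 cm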